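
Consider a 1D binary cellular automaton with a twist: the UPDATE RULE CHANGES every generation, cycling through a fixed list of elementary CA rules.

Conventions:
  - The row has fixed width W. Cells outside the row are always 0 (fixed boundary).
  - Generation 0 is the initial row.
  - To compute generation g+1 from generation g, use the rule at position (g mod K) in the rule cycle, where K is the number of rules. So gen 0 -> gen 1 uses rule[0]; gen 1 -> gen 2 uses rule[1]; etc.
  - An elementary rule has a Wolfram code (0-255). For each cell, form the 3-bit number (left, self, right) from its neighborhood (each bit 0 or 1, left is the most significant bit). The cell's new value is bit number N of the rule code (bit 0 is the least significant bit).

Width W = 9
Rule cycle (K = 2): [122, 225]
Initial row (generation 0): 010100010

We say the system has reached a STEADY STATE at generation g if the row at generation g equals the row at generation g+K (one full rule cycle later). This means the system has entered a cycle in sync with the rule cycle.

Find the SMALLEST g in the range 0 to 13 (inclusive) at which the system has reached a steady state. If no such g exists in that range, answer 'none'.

Gen 0: 010100010
Gen 1 (rule 122): 101010101
Gen 2 (rule 225): 010101010
Gen 3 (rule 122): 101010101
Gen 4 (rule 225): 010101010
Gen 5 (rule 122): 101010101
Gen 6 (rule 225): 010101010
Gen 7 (rule 122): 101010101
Gen 8 (rule 225): 010101010
Gen 9 (rule 122): 101010101
Gen 10 (rule 225): 010101010
Gen 11 (rule 122): 101010101
Gen 12 (rule 225): 010101010
Gen 13 (rule 122): 101010101
Gen 14 (rule 225): 010101010
Gen 15 (rule 122): 101010101

Answer: 1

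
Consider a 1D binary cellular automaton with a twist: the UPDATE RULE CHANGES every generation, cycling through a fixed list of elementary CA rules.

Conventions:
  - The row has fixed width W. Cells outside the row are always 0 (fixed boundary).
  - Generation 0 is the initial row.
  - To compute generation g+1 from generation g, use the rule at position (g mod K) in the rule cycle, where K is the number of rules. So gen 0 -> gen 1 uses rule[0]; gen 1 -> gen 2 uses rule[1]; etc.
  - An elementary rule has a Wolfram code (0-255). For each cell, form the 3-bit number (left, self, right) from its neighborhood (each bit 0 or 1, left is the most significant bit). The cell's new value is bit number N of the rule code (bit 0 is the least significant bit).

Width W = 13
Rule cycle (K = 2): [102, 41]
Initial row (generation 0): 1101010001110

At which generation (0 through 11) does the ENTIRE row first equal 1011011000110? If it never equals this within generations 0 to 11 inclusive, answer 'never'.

Answer: 11

Derivation:
Gen 0: 1101010001110
Gen 1 (rule 102): 0111110010010
Gen 2 (rule 41): 0100000000000
Gen 3 (rule 102): 1100000000000
Gen 4 (rule 41): 1001111111111
Gen 5 (rule 102): 1010000000001
Gen 6 (rule 41): 0100111111100
Gen 7 (rule 102): 1101000000100
Gen 8 (rule 41): 1010011110001
Gen 9 (rule 102): 1110100010011
Gen 10 (rule 41): 1001001000010
Gen 11 (rule 102): 1011011000110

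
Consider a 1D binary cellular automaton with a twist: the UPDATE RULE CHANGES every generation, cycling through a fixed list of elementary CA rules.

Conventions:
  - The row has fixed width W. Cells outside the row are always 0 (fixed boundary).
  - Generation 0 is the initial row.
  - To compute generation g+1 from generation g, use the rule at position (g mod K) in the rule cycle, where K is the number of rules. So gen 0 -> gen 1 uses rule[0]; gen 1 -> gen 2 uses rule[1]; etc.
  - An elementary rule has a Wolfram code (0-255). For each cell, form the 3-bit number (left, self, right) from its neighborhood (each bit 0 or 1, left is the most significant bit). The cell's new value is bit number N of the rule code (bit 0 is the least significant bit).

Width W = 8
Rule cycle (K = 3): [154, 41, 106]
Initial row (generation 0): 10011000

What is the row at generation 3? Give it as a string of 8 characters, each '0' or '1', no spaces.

Gen 0: 10011000
Gen 1 (rule 154): 01110100
Gen 2 (rule 41): 01001001
Gen 3 (rule 106): 10010010

Answer: 10010010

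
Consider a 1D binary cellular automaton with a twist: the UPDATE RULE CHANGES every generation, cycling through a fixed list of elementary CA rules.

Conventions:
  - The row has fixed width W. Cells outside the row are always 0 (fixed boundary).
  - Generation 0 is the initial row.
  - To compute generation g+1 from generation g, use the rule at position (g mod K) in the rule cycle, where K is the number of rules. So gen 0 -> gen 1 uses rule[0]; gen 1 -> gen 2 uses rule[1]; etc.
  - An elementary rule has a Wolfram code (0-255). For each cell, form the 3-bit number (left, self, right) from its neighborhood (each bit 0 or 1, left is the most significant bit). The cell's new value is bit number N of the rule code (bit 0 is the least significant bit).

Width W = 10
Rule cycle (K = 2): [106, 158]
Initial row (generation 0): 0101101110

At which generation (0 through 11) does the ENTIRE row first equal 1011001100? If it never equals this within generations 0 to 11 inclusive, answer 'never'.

Gen 0: 0101101110
Gen 1 (rule 106): 1011111010
Gen 2 (rule 158): 1011110011
Gen 3 (rule 106): 0110010111
Gen 4 (rule 158): 1101110110
Gen 5 (rule 106): 1111011110
Gen 6 (rule 158): 1110011101
Gen 7 (rule 106): 1010110110
Gen 8 (rule 158): 1010100101
Gen 9 (rule 106): 0101001010
Gen 10 (rule 158): 1101111011
Gen 11 (rule 106): 1111001111

Answer: never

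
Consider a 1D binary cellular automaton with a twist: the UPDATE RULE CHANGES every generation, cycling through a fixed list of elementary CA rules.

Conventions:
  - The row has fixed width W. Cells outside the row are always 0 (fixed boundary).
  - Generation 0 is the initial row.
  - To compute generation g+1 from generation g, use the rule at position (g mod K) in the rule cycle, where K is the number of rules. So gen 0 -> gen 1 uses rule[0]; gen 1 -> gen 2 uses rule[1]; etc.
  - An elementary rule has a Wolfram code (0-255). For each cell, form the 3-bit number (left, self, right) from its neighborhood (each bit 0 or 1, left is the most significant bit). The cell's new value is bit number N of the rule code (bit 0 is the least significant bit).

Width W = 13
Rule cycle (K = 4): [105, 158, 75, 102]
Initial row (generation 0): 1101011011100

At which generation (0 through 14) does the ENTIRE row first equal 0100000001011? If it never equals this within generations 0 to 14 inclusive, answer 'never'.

Gen 0: 1101011011100
Gen 1 (rule 105): 1110111110101
Gen 2 (rule 158): 1100111100101
Gen 3 (rule 75): 1101100101000
Gen 4 (rule 102): 0110101111000
Gen 5 (rule 105): 0111011001011
Gen 6 (rule 158): 1110010111010
Gen 7 (rule 75): 1010100101000
Gen 8 (rule 102): 1111101111000
Gen 9 (rule 105): 1000111001011
Gen 10 (rule 158): 1101110111010
Gen 11 (rule 75): 1101010101000
Gen 12 (rule 102): 0111111111000
Gen 13 (rule 105): 0100000001011
Gen 14 (rule 158): 1110000011010

Answer: 13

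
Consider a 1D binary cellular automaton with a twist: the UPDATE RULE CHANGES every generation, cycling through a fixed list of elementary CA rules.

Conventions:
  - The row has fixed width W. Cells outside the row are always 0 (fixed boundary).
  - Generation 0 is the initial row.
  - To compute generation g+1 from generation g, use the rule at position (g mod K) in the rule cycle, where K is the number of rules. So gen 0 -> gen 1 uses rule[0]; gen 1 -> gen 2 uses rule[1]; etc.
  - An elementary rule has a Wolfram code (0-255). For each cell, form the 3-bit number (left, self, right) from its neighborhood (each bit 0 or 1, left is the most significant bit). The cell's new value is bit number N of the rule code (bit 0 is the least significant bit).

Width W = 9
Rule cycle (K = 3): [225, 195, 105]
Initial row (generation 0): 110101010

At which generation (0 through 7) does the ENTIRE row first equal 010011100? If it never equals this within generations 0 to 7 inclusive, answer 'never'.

Answer: 3

Derivation:
Gen 0: 110101010
Gen 1 (rule 225): 011010100
Gen 2 (rule 195): 101000001
Gen 3 (rule 105): 010011100
Gen 4 (rule 225): 000001101
Gen 5 (rule 195): 111110100
Gen 6 (rule 105): 100011001
Gen 7 (rule 225): 001001000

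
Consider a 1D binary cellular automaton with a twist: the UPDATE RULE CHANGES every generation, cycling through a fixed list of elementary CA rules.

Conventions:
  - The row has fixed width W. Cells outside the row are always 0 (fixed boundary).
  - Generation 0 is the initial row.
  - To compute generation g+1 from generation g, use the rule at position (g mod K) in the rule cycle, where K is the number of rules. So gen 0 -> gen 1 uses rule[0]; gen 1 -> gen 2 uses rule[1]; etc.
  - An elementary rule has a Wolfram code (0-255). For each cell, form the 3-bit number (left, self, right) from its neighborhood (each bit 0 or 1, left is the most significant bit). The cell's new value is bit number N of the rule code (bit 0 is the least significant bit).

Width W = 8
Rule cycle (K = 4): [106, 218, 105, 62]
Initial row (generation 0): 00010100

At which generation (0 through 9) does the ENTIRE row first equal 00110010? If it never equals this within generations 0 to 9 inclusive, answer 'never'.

Gen 0: 00010100
Gen 1 (rule 106): 00101000
Gen 2 (rule 218): 01000100
Gen 3 (rule 105): 00010001
Gen 4 (rule 62): 00111011
Gen 5 (rule 106): 01101111
Gen 6 (rule 218): 11101111
Gen 7 (rule 105): 10111001
Gen 8 (rule 62): 11100111
Gen 9 (rule 106): 10101101

Answer: never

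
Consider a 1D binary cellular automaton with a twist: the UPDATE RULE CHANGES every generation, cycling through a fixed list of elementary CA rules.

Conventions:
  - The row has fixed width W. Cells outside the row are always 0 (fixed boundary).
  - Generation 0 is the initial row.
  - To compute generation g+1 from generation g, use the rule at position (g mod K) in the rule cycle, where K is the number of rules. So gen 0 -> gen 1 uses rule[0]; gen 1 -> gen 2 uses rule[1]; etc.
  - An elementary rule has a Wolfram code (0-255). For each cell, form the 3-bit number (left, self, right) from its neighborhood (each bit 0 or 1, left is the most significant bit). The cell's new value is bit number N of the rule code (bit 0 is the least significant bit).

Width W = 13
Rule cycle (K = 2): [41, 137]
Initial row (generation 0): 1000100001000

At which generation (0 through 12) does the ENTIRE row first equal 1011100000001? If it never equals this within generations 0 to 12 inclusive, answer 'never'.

Answer: 6

Derivation:
Gen 0: 1000100001000
Gen 1 (rule 41): 0010001100011
Gen 2 (rule 137): 1000101001010
Gen 3 (rule 41): 0010010000100
Gen 4 (rule 137): 1000000110001
Gen 5 (rule 41): 0011110100100
Gen 6 (rule 137): 1011100000001
Gen 7 (rule 41): 0110001111100
Gen 8 (rule 137): 0100101111001
Gen 9 (rule 41): 0000011000000
Gen 10 (rule 137): 1111010011111
Gen 11 (rule 41): 1000100010000
Gen 12 (rule 137): 0010001000111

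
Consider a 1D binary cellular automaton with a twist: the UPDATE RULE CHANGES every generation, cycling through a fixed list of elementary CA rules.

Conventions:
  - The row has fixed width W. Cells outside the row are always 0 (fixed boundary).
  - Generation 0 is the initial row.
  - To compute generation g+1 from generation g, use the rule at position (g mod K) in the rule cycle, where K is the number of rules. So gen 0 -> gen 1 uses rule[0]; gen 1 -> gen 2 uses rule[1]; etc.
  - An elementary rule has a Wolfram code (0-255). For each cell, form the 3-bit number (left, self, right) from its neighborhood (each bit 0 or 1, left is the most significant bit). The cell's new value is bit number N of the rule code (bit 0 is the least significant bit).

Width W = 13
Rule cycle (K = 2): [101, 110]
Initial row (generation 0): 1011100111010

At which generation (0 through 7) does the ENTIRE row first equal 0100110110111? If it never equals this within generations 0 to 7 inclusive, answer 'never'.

Gen 0: 1011100111010
Gen 1 (rule 101): 1100100001110
Gen 2 (rule 110): 1101100011010
Gen 3 (rule 101): 0110101001110
Gen 4 (rule 110): 1111111011010
Gen 5 (rule 101): 0000001101110
Gen 6 (rule 110): 0000011111010
Gen 7 (rule 101): 1111000001110

Answer: never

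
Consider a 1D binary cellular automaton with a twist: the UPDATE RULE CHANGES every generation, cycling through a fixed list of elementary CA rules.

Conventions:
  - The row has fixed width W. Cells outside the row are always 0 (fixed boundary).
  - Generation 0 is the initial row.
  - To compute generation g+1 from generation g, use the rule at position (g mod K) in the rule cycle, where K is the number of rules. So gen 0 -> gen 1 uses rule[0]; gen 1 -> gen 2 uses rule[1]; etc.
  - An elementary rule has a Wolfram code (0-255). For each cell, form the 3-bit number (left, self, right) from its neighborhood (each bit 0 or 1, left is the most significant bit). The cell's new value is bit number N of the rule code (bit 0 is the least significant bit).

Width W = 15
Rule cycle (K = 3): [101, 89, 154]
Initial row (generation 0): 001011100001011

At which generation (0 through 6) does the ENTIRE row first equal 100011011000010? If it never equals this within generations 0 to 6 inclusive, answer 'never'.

Answer: 6

Derivation:
Gen 0: 001011100001011
Gen 1 (rule 101): 101100101101101
Gen 2 (rule 89): 001110001101100
Gen 3 (rule 154): 011101011001010
Gen 4 (rule 101): 000111101001110
Gen 5 (rule 89): 110100100101011
Gen 6 (rule 154): 100011011000010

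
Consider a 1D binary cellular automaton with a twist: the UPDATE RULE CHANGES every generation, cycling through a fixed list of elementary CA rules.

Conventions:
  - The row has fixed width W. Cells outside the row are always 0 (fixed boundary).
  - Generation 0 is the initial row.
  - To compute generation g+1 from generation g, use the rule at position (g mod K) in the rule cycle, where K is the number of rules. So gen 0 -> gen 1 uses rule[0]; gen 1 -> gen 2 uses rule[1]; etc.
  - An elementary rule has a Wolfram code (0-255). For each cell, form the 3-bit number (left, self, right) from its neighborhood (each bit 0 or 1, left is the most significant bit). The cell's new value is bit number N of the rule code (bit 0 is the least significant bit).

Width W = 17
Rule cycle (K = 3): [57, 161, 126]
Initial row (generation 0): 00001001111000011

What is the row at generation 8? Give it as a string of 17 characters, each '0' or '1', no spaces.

Answer: 00100110011101010

Derivation:
Gen 0: 00001001111000011
Gen 1 (rule 57): 11100101000111010
Gen 2 (rule 161): 01000010010010100
Gen 3 (rule 126): 11100111111111110
Gen 4 (rule 57): 10010100000000001
Gen 5 (rule 161): 00001001111111100
Gen 6 (rule 126): 00011111000000110
Gen 7 (rule 57): 11010000111110101
Gen 8 (rule 161): 00100110011101010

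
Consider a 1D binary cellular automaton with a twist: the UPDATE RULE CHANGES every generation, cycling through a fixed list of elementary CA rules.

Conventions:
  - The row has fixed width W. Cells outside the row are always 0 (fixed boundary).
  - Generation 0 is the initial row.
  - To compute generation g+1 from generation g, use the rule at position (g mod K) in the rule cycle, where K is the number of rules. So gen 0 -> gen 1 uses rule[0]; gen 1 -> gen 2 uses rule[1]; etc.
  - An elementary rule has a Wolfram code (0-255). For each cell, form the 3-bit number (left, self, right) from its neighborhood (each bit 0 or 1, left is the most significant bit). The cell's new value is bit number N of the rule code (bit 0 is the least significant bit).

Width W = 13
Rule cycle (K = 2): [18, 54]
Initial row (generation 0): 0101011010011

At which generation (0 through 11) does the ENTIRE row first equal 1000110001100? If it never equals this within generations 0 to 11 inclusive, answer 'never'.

Answer: 5

Derivation:
Gen 0: 0101011010011
Gen 1 (rule 18): 1000000001100
Gen 2 (rule 54): 1100000010010
Gen 3 (rule 18): 0010000101101
Gen 4 (rule 54): 0111001110011
Gen 5 (rule 18): 1000110001100
Gen 6 (rule 54): 1101001010010
Gen 7 (rule 18): 0000110001101
Gen 8 (rule 54): 0001001010011
Gen 9 (rule 18): 0010110001100
Gen 10 (rule 54): 0111001010010
Gen 11 (rule 18): 1000110001101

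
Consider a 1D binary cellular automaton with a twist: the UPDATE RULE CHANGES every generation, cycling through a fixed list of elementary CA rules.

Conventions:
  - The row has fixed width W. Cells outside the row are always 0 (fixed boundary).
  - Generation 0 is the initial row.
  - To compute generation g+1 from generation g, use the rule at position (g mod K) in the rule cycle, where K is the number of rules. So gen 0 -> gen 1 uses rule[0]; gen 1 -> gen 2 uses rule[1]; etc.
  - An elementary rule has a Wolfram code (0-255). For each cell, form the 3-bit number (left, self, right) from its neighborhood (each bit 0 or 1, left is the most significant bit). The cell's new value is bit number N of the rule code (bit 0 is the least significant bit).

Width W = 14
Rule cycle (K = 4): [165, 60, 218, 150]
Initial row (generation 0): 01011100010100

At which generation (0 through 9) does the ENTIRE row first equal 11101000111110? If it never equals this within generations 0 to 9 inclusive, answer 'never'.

Gen 0: 01011100010100
Gen 1 (rule 165): 01101001011101
Gen 2 (rule 60): 01011101110011
Gen 3 (rule 218): 10011101111111
Gen 4 (rule 150): 11101000111110
Gen 5 (rule 165): 01011010011100
Gen 6 (rule 60): 01110111010010
Gen 7 (rule 218): 11110111001101
Gen 8 (rule 150): 01100010110001
Gen 9 (rule 165): 00001011000101

Answer: 4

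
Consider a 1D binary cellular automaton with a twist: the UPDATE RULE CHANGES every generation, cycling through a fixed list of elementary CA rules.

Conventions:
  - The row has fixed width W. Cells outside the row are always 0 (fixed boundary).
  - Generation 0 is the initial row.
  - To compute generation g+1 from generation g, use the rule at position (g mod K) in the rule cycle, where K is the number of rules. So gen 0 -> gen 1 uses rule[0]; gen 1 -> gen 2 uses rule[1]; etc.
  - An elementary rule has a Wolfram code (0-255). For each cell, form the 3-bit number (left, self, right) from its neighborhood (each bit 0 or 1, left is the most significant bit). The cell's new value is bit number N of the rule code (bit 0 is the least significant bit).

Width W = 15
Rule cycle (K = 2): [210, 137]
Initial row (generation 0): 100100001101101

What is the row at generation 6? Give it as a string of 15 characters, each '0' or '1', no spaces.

Gen 0: 100100001101101
Gen 1 (rule 210): 011010010100100
Gen 2 (rule 137): 010000000000001
Gen 3 (rule 210): 101000000000010
Gen 4 (rule 137): 000011111111000
Gen 5 (rule 210): 000101111111100
Gen 6 (rule 137): 110001111111001

Answer: 110001111111001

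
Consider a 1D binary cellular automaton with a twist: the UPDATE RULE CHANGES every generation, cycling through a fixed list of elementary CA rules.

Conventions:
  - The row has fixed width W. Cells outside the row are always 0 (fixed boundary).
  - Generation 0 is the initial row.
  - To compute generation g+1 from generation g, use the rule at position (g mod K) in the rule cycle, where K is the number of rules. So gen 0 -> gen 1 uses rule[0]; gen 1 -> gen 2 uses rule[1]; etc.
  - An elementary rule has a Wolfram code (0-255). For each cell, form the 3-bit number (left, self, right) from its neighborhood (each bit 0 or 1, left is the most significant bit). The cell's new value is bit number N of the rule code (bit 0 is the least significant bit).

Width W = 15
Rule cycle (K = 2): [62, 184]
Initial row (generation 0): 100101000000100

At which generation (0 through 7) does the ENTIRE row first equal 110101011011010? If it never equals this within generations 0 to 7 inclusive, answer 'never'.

Answer: 6

Derivation:
Gen 0: 100101000000100
Gen 1 (rule 62): 111111100001110
Gen 2 (rule 184): 111111010001101
Gen 3 (rule 62): 100000111011011
Gen 4 (rule 184): 010000110110110
Gen 5 (rule 62): 111001101101101
Gen 6 (rule 184): 110101011011010
Gen 7 (rule 62): 101111110110111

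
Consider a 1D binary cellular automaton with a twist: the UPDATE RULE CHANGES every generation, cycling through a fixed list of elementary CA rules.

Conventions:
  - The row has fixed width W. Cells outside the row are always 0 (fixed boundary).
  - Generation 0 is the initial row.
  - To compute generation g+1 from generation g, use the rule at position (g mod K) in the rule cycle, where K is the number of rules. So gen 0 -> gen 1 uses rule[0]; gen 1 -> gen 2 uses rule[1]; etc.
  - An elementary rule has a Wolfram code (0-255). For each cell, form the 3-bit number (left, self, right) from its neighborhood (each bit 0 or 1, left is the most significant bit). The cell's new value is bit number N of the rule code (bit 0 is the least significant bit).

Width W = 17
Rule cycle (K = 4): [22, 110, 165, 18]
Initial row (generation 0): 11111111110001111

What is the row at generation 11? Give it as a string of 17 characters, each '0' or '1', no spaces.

Gen 0: 11111111110001111
Gen 1 (rule 22): 00000000001010000
Gen 2 (rule 110): 00000000011110000
Gen 3 (rule 165): 11111111001100111
Gen 4 (rule 18): 00000000110011000
Gen 5 (rule 22): 00000001001100100
Gen 6 (rule 110): 00000011011101100
Gen 7 (rule 165): 11111000101010001
Gen 8 (rule 18): 00000101000001010
Gen 9 (rule 22): 00001101100011011
Gen 10 (rule 110): 00011111100111111
Gen 11 (rule 165): 11001111000011110

Answer: 11001111000011110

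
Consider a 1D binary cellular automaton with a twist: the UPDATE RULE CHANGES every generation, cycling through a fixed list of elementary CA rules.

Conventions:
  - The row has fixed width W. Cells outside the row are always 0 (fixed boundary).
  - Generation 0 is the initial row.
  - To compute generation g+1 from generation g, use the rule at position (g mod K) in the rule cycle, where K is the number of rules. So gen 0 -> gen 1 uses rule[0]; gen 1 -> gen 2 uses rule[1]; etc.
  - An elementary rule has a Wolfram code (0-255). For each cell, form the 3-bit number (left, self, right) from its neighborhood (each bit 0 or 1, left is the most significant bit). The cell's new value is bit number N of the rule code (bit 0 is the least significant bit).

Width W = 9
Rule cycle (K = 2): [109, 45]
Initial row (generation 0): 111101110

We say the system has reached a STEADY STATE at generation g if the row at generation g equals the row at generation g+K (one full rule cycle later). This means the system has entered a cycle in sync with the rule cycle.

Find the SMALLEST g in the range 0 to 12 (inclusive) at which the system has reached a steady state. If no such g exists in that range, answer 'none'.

Answer: 5

Derivation:
Gen 0: 111101110
Gen 1 (rule 109): 100111010
Gen 2 (rule 45): 100100110
Gen 3 (rule 109): 100100110
Gen 4 (rule 45): 100100100
Gen 5 (rule 109): 100100101
Gen 6 (rule 45): 100100111
Gen 7 (rule 109): 100100101
Gen 8 (rule 45): 100100111
Gen 9 (rule 109): 100100101
Gen 10 (rule 45): 100100111
Gen 11 (rule 109): 100100101
Gen 12 (rule 45): 100100111
Gen 13 (rule 109): 100100101
Gen 14 (rule 45): 100100111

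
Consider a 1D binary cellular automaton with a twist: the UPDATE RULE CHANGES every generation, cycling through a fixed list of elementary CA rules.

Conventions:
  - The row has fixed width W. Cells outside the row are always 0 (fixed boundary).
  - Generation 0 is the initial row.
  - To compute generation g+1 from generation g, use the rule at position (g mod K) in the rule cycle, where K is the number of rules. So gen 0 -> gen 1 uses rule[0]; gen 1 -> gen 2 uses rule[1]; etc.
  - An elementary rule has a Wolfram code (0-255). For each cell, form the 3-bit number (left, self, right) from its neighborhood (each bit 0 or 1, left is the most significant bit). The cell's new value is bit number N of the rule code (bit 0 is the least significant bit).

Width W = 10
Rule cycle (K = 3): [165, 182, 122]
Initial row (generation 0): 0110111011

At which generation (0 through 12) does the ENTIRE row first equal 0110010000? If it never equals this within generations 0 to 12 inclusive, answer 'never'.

Answer: 10

Derivation:
Gen 0: 0110111011
Gen 1 (rule 165): 0001010100
Gen 2 (rule 182): 0011111110
Gen 3 (rule 122): 0110000011
Gen 4 (rule 165): 0000111000
Gen 5 (rule 182): 0001010100
Gen 6 (rule 122): 0010101010
Gen 7 (rule 165): 1011111110
Gen 8 (rule 182): 1101111101
Gen 9 (rule 122): 1111000110
Gen 10 (rule 165): 0110010000
Gen 11 (rule 182): 1001111000
Gen 12 (rule 122): 0111001100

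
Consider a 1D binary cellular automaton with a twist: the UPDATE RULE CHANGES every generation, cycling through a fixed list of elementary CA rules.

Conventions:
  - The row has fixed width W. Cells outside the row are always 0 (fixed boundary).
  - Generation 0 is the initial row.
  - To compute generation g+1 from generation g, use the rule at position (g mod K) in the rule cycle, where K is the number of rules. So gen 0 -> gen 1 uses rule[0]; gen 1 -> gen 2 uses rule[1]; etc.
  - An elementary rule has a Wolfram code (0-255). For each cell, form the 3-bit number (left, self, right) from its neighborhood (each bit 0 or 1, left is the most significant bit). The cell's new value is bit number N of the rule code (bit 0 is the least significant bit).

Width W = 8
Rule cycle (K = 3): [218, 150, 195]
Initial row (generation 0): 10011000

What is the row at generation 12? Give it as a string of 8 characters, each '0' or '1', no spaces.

Gen 0: 10011000
Gen 1 (rule 218): 01111100
Gen 2 (rule 150): 10111010
Gen 3 (rule 195): 00011000
Gen 4 (rule 218): 00111100
Gen 5 (rule 150): 01011010
Gen 6 (rule 195): 10001000
Gen 7 (rule 218): 01010100
Gen 8 (rule 150): 11010110
Gen 9 (rule 195): 01000010
Gen 10 (rule 218): 10100101
Gen 11 (rule 150): 10111101
Gen 12 (rule 195): 00011100

Answer: 00011100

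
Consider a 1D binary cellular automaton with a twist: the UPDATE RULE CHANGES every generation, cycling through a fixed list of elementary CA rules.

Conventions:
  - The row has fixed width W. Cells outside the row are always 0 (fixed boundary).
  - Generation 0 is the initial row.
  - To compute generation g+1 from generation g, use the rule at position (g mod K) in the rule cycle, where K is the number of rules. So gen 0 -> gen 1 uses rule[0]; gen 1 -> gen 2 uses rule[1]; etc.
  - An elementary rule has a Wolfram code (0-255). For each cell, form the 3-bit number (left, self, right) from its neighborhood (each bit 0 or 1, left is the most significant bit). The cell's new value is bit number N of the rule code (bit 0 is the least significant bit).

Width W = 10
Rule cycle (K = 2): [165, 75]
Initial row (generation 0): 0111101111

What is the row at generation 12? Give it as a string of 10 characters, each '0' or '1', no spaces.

Gen 0: 0111101111
Gen 1 (rule 165): 0011010110
Gen 2 (rule 75): 1111000110
Gen 3 (rule 165): 0110010000
Gen 4 (rule 75): 1110100111
Gen 5 (rule 165): 0101100010
Gen 6 (rule 75): 1001101100
Gen 7 (rule 165): 1000010001
Gen 8 (rule 75): 0011100110
Gen 9 (rule 165): 1001000000
Gen 10 (rule 75): 0010011111
Gen 11 (rule 165): 1010001110
Gen 12 (rule 75): 0000111010

Answer: 0000111010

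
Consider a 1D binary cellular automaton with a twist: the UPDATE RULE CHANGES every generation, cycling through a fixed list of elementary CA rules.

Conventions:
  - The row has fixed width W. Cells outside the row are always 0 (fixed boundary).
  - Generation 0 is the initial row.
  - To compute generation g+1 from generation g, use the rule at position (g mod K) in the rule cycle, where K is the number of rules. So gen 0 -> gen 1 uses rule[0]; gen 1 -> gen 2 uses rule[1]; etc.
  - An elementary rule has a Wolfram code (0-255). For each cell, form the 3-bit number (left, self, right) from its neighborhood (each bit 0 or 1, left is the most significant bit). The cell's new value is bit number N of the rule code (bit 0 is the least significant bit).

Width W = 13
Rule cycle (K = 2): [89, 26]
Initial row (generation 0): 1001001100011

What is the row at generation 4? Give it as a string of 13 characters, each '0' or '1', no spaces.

Gen 0: 1001001100011
Gen 1 (rule 89): 0100101111011
Gen 2 (rule 26): 1011001000010
Gen 3 (rule 89): 0011100111001
Gen 4 (rule 26): 0110011100110

Answer: 0110011100110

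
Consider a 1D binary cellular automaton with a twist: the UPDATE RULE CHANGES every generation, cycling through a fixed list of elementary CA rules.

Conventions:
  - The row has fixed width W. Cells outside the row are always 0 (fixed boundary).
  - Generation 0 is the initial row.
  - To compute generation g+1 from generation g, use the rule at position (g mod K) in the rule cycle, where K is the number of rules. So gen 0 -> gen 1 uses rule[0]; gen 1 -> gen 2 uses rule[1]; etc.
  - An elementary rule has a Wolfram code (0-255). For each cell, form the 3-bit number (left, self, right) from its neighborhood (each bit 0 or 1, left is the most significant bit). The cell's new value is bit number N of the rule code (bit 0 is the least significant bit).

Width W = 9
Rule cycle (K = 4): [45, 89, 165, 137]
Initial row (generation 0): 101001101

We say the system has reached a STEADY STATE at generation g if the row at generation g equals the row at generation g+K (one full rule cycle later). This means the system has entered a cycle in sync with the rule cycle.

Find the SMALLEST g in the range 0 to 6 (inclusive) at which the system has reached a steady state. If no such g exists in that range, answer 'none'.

Gen 0: 101001101
Gen 1 (rule 45): 111001011
Gen 2 (rule 89): 101100011
Gen 3 (rule 165): 110001000
Gen 4 (rule 137): 100100011
Gen 5 (rule 45): 100101010
Gen 6 (rule 89): 010000001
Gen 7 (rule 165): 010111101
Gen 8 (rule 137): 000111000
Gen 9 (rule 45): 110100011
Gen 10 (rule 89): 110011011

Answer: none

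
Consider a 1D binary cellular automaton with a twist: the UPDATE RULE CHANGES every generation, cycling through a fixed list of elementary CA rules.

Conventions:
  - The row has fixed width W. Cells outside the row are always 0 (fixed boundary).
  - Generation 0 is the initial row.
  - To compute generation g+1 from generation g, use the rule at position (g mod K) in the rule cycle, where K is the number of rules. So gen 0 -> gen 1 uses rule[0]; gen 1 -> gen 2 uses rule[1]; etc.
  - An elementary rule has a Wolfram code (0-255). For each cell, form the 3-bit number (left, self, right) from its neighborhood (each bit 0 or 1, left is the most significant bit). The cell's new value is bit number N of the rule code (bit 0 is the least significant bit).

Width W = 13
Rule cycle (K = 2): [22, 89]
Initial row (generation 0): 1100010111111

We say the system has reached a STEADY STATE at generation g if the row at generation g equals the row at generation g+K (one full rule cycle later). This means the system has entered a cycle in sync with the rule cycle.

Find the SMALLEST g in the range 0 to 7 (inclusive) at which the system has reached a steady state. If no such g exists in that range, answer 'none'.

Answer: 7

Derivation:
Gen 0: 1100010111111
Gen 1 (rule 22): 0010110000000
Gen 2 (rule 89): 1000111111111
Gen 3 (rule 22): 1101000000000
Gen 4 (rule 89): 1100111111111
Gen 5 (rule 22): 0011000000000
Gen 6 (rule 89): 1011111111111
Gen 7 (rule 22): 1000000000000
Gen 8 (rule 89): 0111111111111
Gen 9 (rule 22): 1000000000000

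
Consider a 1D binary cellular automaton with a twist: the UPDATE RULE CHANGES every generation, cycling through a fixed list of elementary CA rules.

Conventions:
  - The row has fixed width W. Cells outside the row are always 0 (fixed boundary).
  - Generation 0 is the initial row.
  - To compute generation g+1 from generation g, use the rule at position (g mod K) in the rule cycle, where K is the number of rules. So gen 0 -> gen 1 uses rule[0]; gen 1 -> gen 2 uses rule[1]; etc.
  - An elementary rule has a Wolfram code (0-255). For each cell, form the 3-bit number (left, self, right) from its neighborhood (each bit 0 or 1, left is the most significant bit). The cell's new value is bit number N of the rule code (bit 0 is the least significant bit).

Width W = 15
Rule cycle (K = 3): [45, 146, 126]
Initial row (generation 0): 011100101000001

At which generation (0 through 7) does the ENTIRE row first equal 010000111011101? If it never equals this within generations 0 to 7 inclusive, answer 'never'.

Gen 0: 011100101000001
Gen 1 (rule 45): 010000111011101
Gen 2 (rule 146): 101001010001000
Gen 3 (rule 126): 111111111011100
Gen 4 (rule 45): 100000000110001
Gen 5 (rule 146): 010000001001010
Gen 6 (rule 126): 111000011111111
Gen 7 (rule 45): 100011010000000

Answer: 1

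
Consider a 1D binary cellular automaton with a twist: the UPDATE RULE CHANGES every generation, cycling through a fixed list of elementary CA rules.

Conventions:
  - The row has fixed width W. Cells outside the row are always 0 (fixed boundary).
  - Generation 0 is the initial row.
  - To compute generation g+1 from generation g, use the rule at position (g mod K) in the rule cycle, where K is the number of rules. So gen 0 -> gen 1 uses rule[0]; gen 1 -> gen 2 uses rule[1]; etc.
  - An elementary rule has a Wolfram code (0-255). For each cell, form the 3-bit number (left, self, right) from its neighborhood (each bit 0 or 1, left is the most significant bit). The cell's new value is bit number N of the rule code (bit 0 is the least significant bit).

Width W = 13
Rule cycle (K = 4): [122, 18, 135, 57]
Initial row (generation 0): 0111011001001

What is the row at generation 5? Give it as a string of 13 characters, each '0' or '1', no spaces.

Gen 0: 0111011001001
Gen 1 (rule 122): 1101111110110
Gen 2 (rule 18): 0000000000001
Gen 3 (rule 135): 1111111111111
Gen 4 (rule 57): 1000000000000
Gen 5 (rule 122): 0100000000000

Answer: 0100000000000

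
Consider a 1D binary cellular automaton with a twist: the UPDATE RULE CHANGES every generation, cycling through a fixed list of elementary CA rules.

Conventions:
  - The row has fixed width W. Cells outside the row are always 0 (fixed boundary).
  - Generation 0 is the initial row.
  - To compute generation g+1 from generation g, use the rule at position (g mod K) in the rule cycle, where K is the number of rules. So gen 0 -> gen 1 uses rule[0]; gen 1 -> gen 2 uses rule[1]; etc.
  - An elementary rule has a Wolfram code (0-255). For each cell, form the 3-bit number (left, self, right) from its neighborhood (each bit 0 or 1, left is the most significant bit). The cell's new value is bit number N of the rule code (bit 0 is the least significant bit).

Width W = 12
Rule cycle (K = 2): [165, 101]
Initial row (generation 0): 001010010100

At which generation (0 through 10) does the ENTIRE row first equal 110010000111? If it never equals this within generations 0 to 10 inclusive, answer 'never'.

Gen 0: 001010010100
Gen 1 (rule 165): 101110011101
Gen 2 (rule 101): 110010000111
Gen 3 (rule 165): 000010110010
Gen 4 (rule 101): 111011010010
Gen 5 (rule 165): 010100110010
Gen 6 (rule 101): 011100010010
Gen 7 (rule 165): 001001010010
Gen 8 (rule 101): 101001110010
Gen 9 (rule 165): 111000100010
Gen 10 (rule 101): 001010101010

Answer: 2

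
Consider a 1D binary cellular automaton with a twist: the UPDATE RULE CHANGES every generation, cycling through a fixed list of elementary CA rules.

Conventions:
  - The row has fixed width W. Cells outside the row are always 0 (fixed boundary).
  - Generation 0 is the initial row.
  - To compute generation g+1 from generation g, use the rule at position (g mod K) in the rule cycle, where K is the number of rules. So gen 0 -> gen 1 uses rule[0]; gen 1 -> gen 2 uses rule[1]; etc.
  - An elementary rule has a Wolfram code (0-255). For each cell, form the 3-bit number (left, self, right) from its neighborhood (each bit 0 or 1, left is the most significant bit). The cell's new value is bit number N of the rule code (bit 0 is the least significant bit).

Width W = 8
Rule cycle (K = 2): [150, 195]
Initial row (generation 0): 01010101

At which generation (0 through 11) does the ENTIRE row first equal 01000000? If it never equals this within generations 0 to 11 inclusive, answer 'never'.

Gen 0: 01010101
Gen 1 (rule 150): 11010101
Gen 2 (rule 195): 01000000
Gen 3 (rule 150): 11100000
Gen 4 (rule 195): 01101111
Gen 5 (rule 150): 10000110
Gen 6 (rule 195): 00111010
Gen 7 (rule 150): 01010011
Gen 8 (rule 195): 10000101
Gen 9 (rule 150): 11001101
Gen 10 (rule 195): 01010100
Gen 11 (rule 150): 11010110

Answer: 2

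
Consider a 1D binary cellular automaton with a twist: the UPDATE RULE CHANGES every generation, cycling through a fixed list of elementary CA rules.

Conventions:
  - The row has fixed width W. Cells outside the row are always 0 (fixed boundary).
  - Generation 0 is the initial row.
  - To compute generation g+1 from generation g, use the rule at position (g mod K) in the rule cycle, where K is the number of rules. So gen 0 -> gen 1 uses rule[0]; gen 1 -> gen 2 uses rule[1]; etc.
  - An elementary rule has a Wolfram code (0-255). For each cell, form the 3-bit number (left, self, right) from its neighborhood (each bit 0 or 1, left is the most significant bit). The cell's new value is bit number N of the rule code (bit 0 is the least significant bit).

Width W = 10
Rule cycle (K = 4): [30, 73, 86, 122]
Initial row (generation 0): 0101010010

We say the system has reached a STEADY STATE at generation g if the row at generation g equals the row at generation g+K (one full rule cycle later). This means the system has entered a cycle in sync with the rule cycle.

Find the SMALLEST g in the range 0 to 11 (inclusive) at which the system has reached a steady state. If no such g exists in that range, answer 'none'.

Answer: none

Derivation:
Gen 0: 0101010010
Gen 1 (rule 30): 1101011111
Gen 2 (rule 73): 1100010001
Gen 3 (rule 86): 0110111011
Gen 4 (rule 122): 1111101111
Gen 5 (rule 30): 1000001000
Gen 6 (rule 73): 0011100011
Gen 7 (rule 86): 0100110101
Gen 8 (rule 122): 1011111010
Gen 9 (rule 30): 1010000011
Gen 10 (rule 73): 0000111011
Gen 11 (rule 86): 0001001001
Gen 12 (rule 122): 0010110110
Gen 13 (rule 30): 0110100101
Gen 14 (rule 73): 0110000000
Gen 15 (rule 86): 1011000000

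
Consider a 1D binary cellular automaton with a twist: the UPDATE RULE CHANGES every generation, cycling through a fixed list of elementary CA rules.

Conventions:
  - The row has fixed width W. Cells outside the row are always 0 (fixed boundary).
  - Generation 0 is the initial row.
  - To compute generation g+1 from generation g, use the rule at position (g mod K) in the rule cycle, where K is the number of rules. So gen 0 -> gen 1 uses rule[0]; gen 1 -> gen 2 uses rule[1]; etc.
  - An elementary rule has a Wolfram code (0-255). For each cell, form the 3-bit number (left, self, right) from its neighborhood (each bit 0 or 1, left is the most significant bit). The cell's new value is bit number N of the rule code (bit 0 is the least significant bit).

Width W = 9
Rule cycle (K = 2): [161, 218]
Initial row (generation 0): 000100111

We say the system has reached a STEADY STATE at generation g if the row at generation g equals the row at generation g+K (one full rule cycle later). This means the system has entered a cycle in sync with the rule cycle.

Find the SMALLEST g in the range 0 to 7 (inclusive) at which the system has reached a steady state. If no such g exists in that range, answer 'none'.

Gen 0: 000100111
Gen 1 (rule 161): 110000010
Gen 2 (rule 218): 111000101
Gen 3 (rule 161): 010010010
Gen 4 (rule 218): 101101101
Gen 5 (rule 161): 010010010
Gen 6 (rule 218): 101101101
Gen 7 (rule 161): 010010010
Gen 8 (rule 218): 101101101
Gen 9 (rule 161): 010010010

Answer: 3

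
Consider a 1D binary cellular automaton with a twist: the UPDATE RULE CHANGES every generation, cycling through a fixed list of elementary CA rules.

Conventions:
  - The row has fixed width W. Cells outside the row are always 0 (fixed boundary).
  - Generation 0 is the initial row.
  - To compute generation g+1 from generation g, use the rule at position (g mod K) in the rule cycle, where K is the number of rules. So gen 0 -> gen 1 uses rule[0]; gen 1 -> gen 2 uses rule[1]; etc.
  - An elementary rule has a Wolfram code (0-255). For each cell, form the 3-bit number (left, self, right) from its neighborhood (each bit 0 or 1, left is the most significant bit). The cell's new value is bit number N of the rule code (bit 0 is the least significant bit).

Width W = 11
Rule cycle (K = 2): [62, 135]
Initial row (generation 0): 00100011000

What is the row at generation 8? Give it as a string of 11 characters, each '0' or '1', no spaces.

Answer: 11101001100

Derivation:
Gen 0: 00100011000
Gen 1 (rule 62): 01110110100
Gen 2 (rule 135): 10100000101
Gen 3 (rule 62): 11110001111
Gen 4 (rule 135): 01100110110
Gen 5 (rule 62): 11011101101
Gen 6 (rule 135): 00001000001
Gen 7 (rule 62): 00011100011
Gen 8 (rule 135): 11101001100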